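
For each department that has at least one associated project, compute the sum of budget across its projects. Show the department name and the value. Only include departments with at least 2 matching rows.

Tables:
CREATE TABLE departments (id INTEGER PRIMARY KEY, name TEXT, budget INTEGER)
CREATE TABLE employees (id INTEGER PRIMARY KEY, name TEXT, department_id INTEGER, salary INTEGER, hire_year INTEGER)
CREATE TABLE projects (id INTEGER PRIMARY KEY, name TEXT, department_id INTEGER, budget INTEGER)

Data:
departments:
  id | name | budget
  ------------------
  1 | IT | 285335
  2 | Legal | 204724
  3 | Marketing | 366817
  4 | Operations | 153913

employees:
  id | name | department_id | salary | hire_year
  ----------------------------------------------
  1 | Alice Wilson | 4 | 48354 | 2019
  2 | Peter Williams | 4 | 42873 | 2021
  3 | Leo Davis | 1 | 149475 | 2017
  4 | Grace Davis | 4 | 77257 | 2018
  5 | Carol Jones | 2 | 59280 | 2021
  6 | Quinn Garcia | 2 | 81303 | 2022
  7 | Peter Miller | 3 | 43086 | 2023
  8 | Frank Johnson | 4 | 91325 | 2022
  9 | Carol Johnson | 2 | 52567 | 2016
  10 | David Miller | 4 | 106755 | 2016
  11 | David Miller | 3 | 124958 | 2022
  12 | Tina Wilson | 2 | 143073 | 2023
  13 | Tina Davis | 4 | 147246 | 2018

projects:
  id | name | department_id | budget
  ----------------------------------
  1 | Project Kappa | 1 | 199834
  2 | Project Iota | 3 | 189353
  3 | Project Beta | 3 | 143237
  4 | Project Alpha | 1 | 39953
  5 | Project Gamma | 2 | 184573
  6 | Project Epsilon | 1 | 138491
SELECT p.name, SUM(c.budget) AS sum_budget FROM projects c JOIN departments p ON c.department_id = p.id GROUP BY p.id, p.name HAVING COUNT(*) >= 2

Execution result:
name | sum_budget
IT | 378278
Marketing | 332590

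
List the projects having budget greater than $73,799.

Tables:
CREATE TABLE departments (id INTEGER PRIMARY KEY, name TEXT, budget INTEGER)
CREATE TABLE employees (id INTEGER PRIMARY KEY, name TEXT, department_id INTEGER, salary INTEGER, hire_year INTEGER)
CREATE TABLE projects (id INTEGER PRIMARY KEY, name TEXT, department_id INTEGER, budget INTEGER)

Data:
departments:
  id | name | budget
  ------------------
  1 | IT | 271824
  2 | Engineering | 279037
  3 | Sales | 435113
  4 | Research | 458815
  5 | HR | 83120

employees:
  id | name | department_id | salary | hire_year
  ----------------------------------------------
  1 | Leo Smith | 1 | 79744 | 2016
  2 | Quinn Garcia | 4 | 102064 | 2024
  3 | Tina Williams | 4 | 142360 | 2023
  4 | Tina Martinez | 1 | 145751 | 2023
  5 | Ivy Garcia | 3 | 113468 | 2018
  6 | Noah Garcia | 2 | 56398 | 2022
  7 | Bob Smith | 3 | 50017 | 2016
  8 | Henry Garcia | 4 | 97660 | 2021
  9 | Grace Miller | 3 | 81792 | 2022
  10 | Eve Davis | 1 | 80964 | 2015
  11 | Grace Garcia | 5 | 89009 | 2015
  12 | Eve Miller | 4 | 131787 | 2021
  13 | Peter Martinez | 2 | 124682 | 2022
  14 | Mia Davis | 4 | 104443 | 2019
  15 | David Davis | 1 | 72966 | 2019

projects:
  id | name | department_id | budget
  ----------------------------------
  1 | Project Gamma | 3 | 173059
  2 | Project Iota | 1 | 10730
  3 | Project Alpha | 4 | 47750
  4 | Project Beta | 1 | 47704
SELECT name, budget FROM projects WHERE budget > 73799

Execution result:
name | budget
Project Gamma | 173059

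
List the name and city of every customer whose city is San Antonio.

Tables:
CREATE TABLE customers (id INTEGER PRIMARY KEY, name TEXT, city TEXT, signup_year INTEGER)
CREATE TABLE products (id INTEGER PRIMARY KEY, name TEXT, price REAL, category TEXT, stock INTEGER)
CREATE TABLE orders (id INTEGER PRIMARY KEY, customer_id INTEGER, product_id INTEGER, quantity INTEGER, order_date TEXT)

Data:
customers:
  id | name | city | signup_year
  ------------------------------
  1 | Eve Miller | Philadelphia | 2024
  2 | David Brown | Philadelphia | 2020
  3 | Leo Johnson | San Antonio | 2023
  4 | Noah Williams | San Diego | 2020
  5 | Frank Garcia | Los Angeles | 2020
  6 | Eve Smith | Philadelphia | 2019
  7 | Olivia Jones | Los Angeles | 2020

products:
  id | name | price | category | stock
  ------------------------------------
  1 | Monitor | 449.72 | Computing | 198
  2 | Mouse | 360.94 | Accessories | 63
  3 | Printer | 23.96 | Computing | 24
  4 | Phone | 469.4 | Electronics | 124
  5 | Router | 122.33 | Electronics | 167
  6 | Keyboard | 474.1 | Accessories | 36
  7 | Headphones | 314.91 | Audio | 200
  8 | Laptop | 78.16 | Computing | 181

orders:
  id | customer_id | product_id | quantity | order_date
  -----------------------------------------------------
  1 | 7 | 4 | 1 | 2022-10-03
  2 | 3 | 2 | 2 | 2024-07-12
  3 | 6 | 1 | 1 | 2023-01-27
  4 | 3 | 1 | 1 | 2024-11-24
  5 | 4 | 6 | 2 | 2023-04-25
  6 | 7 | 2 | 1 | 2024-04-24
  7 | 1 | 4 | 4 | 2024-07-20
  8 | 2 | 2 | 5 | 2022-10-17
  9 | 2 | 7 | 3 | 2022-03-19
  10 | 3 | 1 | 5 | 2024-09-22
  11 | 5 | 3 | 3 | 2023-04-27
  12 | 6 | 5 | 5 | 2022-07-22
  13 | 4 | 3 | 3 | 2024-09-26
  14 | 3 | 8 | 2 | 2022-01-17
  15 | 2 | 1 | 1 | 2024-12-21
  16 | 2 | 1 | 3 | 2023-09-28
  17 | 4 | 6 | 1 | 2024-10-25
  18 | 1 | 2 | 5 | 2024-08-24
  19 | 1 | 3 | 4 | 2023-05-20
SELECT name, city FROM customers WHERE city = 'San Antonio'

Execution result:
name | city
Leo Johnson | San Antonio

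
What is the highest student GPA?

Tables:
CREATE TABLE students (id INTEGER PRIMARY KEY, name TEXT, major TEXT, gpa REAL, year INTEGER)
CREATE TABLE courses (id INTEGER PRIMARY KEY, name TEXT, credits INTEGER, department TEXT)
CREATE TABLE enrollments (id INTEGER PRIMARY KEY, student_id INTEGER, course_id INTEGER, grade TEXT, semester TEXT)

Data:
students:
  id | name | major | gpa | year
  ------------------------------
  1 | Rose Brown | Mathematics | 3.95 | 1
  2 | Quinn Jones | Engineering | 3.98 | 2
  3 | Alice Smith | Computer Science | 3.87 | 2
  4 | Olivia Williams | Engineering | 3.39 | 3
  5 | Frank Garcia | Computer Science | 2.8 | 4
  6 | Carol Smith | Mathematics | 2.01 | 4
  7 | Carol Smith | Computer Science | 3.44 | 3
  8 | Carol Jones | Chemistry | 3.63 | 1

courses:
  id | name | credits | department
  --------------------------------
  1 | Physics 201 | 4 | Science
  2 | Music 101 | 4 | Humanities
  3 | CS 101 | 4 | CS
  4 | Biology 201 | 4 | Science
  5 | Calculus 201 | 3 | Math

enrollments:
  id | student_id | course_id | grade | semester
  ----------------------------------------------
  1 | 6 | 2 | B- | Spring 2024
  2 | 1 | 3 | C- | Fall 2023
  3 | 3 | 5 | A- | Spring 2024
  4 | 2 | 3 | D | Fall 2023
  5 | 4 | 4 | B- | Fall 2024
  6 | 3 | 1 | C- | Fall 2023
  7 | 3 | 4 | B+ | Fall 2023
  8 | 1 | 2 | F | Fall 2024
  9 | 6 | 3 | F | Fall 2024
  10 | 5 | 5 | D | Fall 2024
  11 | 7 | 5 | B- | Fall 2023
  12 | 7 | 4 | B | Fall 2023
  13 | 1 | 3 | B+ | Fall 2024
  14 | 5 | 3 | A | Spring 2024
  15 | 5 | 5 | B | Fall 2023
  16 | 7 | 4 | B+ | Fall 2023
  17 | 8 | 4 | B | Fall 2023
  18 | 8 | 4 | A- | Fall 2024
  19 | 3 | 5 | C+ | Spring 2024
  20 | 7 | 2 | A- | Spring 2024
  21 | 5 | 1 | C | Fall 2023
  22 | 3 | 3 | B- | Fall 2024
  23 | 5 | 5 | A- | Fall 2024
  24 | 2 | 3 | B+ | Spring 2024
SELECT MAX(gpa) FROM students

Execution result:
3.98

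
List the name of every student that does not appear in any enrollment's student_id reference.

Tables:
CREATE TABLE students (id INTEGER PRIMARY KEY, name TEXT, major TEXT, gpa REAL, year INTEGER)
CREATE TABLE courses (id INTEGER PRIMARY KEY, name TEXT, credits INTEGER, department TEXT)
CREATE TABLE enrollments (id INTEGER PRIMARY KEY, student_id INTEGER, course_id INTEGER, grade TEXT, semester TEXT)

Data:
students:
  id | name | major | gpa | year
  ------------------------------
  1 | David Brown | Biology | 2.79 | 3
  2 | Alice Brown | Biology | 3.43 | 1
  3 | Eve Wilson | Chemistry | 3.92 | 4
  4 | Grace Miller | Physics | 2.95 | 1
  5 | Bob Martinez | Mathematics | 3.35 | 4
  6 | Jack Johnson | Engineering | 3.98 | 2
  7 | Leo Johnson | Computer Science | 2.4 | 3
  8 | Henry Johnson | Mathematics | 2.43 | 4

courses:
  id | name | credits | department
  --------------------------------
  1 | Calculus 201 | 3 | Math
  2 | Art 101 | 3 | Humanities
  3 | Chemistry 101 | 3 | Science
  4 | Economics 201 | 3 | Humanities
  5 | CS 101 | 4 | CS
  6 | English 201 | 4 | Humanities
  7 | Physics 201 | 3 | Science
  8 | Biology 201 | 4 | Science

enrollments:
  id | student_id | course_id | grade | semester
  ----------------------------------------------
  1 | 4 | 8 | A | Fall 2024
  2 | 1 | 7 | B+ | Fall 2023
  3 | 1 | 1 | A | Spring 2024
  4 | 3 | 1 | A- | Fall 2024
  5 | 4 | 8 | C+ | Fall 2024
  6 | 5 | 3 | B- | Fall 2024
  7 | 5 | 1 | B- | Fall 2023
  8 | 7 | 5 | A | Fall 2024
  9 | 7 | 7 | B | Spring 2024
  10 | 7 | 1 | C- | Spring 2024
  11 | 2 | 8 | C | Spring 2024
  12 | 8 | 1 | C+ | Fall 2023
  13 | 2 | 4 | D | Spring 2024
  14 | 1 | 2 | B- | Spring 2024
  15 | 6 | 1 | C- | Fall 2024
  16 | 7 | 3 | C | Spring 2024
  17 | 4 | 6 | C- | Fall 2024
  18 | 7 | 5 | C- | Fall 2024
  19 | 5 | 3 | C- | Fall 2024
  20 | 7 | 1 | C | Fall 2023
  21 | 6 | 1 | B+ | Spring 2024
SELECT p.name FROM students p LEFT JOIN enrollments c ON c.student_id = p.id WHERE c.id IS NULL

Execution result:
(no rows)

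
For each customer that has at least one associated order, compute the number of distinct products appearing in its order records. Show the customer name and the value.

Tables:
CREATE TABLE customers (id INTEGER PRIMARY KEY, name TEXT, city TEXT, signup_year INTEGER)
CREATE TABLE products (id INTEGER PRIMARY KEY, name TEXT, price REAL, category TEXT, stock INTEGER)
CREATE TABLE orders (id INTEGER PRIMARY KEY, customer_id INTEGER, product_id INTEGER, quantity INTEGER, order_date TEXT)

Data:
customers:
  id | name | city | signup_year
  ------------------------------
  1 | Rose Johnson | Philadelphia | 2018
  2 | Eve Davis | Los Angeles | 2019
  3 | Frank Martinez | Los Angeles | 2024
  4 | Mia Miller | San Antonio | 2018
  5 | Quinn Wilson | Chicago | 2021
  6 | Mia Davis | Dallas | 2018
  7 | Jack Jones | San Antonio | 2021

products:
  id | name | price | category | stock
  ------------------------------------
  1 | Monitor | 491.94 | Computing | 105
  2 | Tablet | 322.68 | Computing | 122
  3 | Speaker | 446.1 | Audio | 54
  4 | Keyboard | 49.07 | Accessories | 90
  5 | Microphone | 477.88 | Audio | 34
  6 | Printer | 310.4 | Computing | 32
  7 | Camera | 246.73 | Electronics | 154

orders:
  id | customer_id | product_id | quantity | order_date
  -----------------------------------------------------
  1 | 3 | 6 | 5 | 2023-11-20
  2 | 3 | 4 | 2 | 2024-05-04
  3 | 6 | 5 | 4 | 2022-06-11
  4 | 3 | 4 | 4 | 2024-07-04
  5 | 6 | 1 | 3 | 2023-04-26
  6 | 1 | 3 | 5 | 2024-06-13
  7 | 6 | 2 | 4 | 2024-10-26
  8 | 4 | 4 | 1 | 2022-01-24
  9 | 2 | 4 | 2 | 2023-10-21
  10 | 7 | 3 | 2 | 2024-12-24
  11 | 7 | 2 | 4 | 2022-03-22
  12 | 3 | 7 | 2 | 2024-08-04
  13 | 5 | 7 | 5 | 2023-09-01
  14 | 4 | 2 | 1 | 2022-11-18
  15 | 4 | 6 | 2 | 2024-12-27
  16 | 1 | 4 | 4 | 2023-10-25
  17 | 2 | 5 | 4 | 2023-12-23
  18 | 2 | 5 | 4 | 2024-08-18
SELECT p.name, COUNT(DISTINCT c.product_id) AS distinct_product_count FROM orders c JOIN customers p ON c.customer_id = p.id GROUP BY p.id, p.name

Execution result:
name | distinct_product_count
Rose Johnson | 2
Eve Davis | 2
Frank Martinez | 3
Mia Miller | 3
Quinn Wilson | 1
Mia Davis | 3
Jack Jones | 2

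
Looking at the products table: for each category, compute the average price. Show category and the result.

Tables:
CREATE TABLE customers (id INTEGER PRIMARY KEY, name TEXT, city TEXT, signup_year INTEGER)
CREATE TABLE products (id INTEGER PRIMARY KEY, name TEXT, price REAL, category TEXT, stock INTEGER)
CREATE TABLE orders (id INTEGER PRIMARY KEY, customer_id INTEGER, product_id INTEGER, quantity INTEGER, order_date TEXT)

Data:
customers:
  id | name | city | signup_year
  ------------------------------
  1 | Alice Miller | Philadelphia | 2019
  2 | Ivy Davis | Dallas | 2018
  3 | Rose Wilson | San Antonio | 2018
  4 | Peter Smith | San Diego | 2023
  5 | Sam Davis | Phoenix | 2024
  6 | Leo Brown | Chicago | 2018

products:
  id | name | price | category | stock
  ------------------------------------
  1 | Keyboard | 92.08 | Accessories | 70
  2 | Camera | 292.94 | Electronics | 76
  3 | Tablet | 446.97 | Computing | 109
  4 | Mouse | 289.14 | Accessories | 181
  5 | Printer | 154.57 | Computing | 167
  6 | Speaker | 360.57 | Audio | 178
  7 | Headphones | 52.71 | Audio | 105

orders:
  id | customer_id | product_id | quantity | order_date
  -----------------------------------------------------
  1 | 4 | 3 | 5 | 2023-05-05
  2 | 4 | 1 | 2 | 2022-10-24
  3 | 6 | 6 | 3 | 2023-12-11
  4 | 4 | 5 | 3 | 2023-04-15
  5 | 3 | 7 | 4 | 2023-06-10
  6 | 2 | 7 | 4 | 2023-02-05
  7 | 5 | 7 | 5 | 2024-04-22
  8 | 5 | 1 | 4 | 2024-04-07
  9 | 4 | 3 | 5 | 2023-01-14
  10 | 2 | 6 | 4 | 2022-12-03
SELECT category, AVG(price) AS avg_price FROM products GROUP BY category

Execution result:
category | avg_price
Accessories | 190.61
Audio | 206.64
Computing | 300.77
Electronics | 292.94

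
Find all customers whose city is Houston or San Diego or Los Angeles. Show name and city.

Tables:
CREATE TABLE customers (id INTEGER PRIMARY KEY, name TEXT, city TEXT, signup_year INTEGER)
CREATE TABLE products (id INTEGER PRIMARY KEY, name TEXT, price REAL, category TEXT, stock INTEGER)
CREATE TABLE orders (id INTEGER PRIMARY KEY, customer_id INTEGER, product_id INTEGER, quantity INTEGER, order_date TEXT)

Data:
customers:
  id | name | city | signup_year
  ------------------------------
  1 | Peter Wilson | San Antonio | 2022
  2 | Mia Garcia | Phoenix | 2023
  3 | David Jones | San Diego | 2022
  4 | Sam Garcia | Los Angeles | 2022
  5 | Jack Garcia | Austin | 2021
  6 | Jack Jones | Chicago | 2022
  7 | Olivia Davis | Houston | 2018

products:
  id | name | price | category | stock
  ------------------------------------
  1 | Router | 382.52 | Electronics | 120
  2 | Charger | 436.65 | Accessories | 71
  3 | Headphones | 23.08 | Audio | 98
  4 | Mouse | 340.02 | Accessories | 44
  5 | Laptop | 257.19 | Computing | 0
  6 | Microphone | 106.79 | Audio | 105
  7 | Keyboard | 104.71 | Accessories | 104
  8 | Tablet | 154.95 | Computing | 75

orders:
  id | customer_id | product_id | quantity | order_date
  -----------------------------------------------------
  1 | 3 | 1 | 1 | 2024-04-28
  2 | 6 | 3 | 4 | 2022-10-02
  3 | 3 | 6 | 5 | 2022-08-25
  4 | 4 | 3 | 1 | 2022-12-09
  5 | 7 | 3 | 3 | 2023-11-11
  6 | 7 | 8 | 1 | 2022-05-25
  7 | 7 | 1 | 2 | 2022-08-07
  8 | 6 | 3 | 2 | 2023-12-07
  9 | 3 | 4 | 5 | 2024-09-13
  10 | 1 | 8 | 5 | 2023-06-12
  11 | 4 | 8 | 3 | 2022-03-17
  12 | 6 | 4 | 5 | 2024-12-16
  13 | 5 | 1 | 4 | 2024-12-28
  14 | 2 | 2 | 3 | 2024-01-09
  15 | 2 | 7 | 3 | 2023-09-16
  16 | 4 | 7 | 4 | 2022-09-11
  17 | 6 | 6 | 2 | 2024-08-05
SELECT name, city FROM customers WHERE city IN ('Houston', 'San Diego', 'Los Angeles')

Execution result:
name | city
David Jones | San Diego
Sam Garcia | Los Angeles
Olivia Davis | Houston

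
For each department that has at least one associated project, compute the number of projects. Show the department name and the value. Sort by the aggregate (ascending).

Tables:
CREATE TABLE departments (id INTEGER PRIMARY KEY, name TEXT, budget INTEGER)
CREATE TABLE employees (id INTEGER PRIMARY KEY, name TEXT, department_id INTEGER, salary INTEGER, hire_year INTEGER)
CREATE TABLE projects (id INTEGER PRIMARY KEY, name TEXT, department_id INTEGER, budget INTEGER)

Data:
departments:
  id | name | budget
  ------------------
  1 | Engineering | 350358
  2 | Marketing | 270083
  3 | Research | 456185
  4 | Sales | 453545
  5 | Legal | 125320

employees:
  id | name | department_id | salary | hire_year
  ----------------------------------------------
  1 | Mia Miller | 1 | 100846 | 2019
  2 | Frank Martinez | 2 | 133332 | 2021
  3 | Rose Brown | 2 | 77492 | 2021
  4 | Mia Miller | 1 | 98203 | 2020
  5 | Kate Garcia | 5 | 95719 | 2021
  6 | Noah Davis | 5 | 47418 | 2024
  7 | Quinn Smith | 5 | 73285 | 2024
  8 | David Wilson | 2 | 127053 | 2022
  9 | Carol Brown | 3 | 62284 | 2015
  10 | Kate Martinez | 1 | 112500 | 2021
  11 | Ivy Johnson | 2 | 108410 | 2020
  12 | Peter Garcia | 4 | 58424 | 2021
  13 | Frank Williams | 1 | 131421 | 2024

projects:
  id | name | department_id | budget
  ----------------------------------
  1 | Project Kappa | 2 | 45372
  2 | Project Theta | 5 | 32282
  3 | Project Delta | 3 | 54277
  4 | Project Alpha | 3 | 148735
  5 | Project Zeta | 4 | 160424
SELECT p.name, COUNT(*) AS n FROM projects c JOIN departments p ON c.department_id = p.id GROUP BY p.id, p.name ORDER BY n ASC

Execution result:
name | n
Marketing | 1
Sales | 1
Legal | 1
Research | 2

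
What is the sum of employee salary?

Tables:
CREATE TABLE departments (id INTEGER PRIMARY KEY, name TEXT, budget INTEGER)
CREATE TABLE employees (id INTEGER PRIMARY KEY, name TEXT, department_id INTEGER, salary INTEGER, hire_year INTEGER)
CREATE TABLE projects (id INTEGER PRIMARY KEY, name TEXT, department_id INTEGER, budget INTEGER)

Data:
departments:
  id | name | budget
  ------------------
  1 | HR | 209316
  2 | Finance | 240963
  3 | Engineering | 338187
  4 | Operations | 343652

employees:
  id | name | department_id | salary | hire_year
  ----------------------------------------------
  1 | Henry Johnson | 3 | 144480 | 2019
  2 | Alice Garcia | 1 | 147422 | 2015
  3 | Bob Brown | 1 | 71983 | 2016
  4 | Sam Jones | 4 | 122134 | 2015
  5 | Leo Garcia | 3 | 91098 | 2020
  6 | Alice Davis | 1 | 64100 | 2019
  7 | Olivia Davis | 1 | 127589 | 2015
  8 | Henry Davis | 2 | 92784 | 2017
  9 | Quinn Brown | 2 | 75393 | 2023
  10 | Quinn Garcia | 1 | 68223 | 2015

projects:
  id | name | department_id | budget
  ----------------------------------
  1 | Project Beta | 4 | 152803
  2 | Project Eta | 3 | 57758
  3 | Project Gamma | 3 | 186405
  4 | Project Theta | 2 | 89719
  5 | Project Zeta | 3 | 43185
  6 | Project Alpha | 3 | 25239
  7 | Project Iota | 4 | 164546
SELECT SUM(salary) FROM employees

Execution result:
1005206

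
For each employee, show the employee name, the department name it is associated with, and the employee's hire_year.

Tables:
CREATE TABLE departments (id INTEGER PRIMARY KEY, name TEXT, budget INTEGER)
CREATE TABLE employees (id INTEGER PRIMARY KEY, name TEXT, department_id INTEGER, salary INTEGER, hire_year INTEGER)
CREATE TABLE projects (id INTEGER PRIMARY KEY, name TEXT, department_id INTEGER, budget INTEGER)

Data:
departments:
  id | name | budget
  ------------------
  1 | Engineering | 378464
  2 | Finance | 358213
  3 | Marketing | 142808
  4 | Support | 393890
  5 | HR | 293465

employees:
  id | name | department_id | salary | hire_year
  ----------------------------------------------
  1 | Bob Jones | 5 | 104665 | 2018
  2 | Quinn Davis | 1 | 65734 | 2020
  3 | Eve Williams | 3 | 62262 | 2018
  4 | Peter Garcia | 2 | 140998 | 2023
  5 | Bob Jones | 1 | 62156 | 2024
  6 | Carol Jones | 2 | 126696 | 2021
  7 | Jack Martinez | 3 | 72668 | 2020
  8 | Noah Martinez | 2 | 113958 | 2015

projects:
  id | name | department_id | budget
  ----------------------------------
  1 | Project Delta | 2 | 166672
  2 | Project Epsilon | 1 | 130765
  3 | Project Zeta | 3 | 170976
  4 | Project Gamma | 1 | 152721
SELECT c.name, p.name AS department, c.hire_year FROM employees c JOIN departments p ON c.department_id = p.id

Execution result:
name | department | hire_year
Bob Jones | HR | 2018
Quinn Davis | Engineering | 2020
Eve Williams | Marketing | 2018
Peter Garcia | Finance | 2023
Bob Jones | Engineering | 2024
Carol Jones | Finance | 2021
Jack Martinez | Marketing | 2020
Noah Martinez | Finance | 2015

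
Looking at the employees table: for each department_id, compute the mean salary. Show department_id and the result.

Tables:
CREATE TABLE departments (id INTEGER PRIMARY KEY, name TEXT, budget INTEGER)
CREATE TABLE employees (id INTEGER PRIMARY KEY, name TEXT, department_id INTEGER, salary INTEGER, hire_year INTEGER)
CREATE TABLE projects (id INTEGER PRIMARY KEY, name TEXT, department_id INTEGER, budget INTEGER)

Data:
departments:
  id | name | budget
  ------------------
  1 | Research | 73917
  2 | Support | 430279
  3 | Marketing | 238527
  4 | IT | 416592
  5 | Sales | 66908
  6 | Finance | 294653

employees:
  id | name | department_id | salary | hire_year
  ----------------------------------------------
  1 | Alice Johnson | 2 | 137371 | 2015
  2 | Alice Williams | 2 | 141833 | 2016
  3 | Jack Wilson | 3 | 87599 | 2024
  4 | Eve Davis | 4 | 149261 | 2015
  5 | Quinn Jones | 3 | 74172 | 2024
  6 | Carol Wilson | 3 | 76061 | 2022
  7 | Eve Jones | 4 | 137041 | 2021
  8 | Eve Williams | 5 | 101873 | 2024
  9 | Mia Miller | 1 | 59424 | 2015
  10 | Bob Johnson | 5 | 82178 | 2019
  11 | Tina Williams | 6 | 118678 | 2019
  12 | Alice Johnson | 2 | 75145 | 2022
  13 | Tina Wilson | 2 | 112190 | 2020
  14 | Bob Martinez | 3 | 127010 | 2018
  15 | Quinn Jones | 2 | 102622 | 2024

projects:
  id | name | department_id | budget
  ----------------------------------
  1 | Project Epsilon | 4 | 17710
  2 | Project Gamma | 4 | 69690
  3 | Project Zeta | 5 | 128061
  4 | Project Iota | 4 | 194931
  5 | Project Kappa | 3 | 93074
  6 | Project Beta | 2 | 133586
SELECT department_id, AVG(salary) AS avg_salary FROM employees GROUP BY department_id

Execution result:
department_id | avg_salary
1 | 59424.00
2 | 113832.20
3 | 91210.50
4 | 143151.00
5 | 92025.50
6 | 118678.00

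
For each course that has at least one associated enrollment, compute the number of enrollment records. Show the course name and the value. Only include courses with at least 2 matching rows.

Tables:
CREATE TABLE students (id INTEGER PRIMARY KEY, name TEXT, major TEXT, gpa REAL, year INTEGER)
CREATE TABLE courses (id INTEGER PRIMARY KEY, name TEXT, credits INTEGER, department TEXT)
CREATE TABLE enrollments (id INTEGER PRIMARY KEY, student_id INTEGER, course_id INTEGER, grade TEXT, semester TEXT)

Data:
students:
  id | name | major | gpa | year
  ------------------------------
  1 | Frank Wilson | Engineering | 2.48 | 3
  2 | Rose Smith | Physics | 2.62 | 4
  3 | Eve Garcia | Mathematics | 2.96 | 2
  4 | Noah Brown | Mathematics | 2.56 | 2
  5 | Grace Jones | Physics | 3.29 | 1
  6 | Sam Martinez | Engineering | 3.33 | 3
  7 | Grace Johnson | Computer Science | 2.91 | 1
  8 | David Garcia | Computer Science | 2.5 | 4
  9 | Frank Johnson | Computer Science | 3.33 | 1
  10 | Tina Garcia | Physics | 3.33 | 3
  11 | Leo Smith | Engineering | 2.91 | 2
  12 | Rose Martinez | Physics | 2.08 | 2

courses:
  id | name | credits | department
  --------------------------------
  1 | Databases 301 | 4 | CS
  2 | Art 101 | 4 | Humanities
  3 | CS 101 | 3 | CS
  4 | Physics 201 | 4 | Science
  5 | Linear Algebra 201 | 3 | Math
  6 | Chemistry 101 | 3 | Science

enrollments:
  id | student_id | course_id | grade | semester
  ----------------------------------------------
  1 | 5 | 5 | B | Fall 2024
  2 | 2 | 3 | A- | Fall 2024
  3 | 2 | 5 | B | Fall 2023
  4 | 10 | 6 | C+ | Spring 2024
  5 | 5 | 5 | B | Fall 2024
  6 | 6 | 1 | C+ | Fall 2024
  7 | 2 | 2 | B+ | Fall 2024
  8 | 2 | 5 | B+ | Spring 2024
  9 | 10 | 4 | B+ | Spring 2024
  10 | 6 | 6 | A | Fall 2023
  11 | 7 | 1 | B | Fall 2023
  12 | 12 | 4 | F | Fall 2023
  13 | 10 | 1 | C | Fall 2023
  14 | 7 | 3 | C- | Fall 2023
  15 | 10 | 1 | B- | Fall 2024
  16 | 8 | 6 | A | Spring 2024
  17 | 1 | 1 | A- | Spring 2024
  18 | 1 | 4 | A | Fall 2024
SELECT p.name, COUNT(*) AS n FROM enrollments c JOIN courses p ON c.course_id = p.id GROUP BY p.id, p.name HAVING COUNT(*) >= 2

Execution result:
name | n
Databases 301 | 5
CS 101 | 2
Physics 201 | 3
Linear Algebra 201 | 4
Chemistry 101 | 3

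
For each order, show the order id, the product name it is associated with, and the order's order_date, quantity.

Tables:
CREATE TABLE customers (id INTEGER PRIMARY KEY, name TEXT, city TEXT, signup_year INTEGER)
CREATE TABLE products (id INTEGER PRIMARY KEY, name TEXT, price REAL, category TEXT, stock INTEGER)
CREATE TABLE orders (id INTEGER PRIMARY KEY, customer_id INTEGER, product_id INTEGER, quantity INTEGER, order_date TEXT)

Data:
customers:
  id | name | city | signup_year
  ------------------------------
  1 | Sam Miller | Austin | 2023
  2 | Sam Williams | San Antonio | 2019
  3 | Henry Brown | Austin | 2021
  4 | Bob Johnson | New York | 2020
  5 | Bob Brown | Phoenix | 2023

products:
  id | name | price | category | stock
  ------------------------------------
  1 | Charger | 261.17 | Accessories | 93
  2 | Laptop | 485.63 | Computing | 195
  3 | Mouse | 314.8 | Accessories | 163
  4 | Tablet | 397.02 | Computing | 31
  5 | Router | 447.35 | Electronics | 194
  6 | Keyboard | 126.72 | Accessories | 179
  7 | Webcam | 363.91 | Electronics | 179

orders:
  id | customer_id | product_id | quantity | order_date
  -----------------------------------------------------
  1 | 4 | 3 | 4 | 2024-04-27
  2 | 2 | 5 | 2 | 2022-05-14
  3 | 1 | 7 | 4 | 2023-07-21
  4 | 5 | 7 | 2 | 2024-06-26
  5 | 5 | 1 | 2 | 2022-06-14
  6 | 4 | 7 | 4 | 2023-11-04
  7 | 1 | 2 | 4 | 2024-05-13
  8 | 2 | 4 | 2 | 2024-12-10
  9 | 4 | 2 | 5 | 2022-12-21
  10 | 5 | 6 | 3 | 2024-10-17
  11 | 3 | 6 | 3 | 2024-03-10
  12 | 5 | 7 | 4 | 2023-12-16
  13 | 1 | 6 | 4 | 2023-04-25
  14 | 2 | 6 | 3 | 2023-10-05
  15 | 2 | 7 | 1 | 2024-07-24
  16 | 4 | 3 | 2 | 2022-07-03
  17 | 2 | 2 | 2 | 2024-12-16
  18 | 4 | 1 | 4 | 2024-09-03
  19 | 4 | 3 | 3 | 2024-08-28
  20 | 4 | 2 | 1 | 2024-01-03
SELECT c.id, p.name AS product, c.order_date, c.quantity FROM orders c JOIN products p ON c.product_id = p.id

Execution result:
id | product | order_date | quantity
1 | Mouse | 2024-04-27 | 4
2 | Router | 2022-05-14 | 2
3 | Webcam | 2023-07-21 | 4
4 | Webcam | 2024-06-26 | 2
5 | Charger | 2022-06-14 | 2
6 | Webcam | 2023-11-04 | 4
7 | Laptop | 2024-05-13 | 4
8 | Tablet | 2024-12-10 | 2
9 | Laptop | 2022-12-21 | 5
10 | Keyboard | 2024-10-17 | 3
11 | Keyboard | 2024-03-10 | 3
12 | Webcam | 2023-12-16 | 4
13 | Keyboard | 2023-04-25 | 4
14 | Keyboard | 2023-10-05 | 3
15 | Webcam | 2024-07-24 | 1
16 | Mouse | 2022-07-03 | 2
17 | Laptop | 2024-12-16 | 2
18 | Charger | 2024-09-03 | 4
19 | Mouse | 2024-08-28 | 3
20 | Laptop | 2024-01-03 | 1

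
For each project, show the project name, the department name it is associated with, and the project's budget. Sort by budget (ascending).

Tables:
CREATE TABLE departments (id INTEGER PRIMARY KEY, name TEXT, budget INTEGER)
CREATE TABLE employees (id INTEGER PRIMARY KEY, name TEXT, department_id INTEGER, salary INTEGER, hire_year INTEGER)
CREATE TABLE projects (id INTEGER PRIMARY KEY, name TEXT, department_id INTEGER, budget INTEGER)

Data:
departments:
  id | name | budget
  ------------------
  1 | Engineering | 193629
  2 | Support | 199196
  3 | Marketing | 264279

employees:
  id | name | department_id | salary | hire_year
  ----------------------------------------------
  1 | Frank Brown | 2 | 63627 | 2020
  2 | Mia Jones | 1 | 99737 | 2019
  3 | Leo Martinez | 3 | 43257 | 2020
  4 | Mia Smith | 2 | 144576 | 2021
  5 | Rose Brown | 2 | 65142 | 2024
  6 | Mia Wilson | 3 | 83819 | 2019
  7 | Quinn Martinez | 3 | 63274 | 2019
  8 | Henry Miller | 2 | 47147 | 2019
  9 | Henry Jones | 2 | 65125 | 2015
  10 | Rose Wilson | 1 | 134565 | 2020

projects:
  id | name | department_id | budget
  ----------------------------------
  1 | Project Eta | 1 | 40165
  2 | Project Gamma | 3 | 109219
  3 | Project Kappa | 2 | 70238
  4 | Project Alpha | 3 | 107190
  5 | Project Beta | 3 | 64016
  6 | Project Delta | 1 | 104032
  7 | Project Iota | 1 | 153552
SELECT c.name, p.name AS department, c.budget FROM projects c JOIN departments p ON c.department_id = p.id ORDER BY c.budget ASC

Execution result:
name | department | budget
Project Eta | Engineering | 40165
Project Beta | Marketing | 64016
Project Kappa | Support | 70238
Project Delta | Engineering | 104032
Project Alpha | Marketing | 107190
Project Gamma | Marketing | 109219
Project Iota | Engineering | 153552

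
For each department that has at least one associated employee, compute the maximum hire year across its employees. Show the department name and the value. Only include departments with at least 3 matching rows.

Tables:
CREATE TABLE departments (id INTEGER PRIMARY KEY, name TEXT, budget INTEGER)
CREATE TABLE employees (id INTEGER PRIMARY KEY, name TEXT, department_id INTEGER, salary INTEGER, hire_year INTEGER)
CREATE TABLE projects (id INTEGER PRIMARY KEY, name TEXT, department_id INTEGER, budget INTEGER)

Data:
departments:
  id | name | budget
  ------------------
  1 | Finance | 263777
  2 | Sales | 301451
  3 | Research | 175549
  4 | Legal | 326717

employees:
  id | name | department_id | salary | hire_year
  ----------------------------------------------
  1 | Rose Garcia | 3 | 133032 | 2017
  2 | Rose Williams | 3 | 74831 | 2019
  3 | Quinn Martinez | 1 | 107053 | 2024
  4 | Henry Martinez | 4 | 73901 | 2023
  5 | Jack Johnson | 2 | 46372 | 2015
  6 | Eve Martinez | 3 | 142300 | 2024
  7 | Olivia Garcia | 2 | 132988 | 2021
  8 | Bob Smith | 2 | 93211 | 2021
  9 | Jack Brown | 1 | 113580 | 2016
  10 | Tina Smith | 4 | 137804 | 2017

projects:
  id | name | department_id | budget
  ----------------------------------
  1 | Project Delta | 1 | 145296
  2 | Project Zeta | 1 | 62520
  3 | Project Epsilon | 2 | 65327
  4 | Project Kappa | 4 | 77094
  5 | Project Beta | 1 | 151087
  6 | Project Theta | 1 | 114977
SELECT p.name, MAX(c.hire_year) AS max_hire_year FROM employees c JOIN departments p ON c.department_id = p.id GROUP BY p.id, p.name HAVING COUNT(*) >= 3

Execution result:
name | max_hire_year
Sales | 2021
Research | 2024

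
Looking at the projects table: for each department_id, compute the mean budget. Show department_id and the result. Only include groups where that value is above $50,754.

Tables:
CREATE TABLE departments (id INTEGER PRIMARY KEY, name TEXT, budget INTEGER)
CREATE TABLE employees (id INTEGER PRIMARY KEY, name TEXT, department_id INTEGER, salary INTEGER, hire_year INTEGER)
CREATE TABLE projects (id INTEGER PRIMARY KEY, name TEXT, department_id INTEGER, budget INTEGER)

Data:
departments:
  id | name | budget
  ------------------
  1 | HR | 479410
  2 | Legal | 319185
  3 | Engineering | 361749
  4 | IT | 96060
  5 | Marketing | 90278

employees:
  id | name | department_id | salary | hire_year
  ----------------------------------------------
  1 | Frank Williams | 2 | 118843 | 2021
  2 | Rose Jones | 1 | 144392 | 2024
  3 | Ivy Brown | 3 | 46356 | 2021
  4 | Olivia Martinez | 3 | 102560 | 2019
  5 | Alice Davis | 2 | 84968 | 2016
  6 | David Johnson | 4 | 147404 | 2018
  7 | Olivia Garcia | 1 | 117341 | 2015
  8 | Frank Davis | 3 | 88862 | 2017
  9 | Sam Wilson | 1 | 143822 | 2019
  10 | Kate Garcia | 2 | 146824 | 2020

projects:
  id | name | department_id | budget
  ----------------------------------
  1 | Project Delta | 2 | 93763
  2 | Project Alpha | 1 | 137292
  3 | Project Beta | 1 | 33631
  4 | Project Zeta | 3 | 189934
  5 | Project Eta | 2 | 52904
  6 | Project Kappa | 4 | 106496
SELECT department_id, AVG(budget) AS avg_budget FROM projects GROUP BY department_id HAVING AVG(budget) > 50754

Execution result:
department_id | avg_budget
1 | 85461.50
2 | 73333.50
3 | 189934.00
4 | 106496.00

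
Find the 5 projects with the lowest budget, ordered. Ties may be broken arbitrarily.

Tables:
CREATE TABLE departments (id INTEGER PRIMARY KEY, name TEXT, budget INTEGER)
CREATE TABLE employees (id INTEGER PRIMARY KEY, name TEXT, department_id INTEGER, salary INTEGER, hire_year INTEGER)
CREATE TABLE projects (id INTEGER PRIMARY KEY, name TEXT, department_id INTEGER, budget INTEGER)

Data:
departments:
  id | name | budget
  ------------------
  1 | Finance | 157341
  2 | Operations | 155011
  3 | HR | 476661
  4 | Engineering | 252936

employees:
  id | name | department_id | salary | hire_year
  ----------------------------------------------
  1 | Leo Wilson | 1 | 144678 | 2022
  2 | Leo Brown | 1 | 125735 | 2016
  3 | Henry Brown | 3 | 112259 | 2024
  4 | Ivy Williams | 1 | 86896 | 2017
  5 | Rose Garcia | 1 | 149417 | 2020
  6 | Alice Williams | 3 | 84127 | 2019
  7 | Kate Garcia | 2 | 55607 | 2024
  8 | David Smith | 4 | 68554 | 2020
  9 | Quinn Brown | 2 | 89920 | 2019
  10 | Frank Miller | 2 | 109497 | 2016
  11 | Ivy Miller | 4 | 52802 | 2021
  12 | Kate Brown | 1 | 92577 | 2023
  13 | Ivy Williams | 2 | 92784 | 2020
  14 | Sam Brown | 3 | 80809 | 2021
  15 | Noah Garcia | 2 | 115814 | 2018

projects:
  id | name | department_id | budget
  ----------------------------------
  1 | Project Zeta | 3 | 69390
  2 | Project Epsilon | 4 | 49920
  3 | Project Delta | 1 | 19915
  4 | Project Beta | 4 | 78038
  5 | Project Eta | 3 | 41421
SELECT name, budget FROM projects ORDER BY budget ASC LIMIT 5

Execution result:
name | budget
Project Delta | 19915
Project Eta | 41421
Project Epsilon | 49920
Project Zeta | 69390
Project Beta | 78038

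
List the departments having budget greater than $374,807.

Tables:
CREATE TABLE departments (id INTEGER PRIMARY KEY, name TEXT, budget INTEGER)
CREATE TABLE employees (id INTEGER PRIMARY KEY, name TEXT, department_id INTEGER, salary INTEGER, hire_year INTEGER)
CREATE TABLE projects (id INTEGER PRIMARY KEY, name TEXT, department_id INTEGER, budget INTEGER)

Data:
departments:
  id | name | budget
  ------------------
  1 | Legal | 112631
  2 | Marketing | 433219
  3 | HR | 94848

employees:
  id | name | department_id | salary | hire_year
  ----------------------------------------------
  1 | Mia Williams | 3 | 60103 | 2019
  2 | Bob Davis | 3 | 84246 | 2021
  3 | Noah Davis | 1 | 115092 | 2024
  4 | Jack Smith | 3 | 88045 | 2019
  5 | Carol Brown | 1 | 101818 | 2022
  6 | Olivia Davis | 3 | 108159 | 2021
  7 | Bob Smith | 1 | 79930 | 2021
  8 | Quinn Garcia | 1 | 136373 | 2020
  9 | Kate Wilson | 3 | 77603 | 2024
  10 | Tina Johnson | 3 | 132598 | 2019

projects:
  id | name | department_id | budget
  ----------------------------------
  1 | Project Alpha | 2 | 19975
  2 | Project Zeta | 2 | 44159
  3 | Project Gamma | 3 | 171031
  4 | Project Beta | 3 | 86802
SELECT name, budget FROM departments WHERE budget > 374807

Execution result:
name | budget
Marketing | 433219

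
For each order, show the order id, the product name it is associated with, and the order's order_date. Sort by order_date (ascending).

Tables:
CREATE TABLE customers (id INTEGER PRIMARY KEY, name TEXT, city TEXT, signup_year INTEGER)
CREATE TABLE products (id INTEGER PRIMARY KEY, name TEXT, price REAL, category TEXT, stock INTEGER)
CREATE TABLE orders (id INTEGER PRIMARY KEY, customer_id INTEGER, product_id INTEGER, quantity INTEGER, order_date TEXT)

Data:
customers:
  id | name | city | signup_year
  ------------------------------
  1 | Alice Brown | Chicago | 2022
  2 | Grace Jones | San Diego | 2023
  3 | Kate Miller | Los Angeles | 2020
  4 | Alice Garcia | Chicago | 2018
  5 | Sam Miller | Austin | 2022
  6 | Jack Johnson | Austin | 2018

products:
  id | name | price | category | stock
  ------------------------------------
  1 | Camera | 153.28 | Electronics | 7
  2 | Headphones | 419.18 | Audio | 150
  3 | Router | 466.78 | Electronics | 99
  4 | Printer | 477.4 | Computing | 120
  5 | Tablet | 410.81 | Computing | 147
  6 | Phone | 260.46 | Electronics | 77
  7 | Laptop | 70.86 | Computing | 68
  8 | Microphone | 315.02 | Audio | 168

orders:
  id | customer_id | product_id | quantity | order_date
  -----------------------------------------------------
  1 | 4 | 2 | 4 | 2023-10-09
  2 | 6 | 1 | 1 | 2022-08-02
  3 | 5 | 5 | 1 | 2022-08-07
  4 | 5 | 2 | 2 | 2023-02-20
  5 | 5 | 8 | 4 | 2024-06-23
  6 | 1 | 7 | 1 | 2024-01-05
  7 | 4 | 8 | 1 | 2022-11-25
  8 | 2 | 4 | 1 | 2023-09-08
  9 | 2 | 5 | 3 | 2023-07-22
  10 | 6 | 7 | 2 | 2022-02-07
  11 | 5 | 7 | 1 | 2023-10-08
SELECT c.id, p.name AS product, c.order_date FROM orders c JOIN products p ON c.product_id = p.id ORDER BY c.order_date ASC

Execution result:
id | product | order_date
10 | Laptop | 2022-02-07
2 | Camera | 2022-08-02
3 | Tablet | 2022-08-07
7 | Microphone | 2022-11-25
4 | Headphones | 2023-02-20
9 | Tablet | 2023-07-22
8 | Printer | 2023-09-08
11 | Laptop | 2023-10-08
1 | Headphones | 2023-10-09
6 | Laptop | 2024-01-05
5 | Microphone | 2024-06-23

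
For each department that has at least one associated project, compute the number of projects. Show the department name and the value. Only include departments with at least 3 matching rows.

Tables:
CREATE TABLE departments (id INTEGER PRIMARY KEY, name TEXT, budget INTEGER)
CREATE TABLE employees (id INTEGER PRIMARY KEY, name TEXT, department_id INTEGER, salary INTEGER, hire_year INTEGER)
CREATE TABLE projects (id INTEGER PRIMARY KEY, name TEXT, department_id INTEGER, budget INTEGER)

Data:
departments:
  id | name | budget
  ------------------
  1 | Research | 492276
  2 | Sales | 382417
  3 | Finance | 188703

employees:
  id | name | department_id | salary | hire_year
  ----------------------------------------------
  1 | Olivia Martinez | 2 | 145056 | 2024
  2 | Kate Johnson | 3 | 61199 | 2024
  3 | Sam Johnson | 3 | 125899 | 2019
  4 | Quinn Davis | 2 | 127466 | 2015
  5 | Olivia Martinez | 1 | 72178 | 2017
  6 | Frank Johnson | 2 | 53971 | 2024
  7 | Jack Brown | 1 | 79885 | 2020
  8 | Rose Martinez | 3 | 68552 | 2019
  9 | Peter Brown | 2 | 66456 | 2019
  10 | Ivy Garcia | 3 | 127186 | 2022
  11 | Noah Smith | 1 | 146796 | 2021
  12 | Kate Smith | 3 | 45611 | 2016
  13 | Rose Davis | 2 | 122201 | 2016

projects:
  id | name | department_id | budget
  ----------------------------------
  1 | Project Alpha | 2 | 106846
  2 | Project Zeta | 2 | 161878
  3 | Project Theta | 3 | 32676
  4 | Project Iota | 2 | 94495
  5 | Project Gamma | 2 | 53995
SELECT p.name, COUNT(*) AS n FROM projects c JOIN departments p ON c.department_id = p.id GROUP BY p.id, p.name HAVING COUNT(*) >= 3

Execution result:
name | n
Sales | 4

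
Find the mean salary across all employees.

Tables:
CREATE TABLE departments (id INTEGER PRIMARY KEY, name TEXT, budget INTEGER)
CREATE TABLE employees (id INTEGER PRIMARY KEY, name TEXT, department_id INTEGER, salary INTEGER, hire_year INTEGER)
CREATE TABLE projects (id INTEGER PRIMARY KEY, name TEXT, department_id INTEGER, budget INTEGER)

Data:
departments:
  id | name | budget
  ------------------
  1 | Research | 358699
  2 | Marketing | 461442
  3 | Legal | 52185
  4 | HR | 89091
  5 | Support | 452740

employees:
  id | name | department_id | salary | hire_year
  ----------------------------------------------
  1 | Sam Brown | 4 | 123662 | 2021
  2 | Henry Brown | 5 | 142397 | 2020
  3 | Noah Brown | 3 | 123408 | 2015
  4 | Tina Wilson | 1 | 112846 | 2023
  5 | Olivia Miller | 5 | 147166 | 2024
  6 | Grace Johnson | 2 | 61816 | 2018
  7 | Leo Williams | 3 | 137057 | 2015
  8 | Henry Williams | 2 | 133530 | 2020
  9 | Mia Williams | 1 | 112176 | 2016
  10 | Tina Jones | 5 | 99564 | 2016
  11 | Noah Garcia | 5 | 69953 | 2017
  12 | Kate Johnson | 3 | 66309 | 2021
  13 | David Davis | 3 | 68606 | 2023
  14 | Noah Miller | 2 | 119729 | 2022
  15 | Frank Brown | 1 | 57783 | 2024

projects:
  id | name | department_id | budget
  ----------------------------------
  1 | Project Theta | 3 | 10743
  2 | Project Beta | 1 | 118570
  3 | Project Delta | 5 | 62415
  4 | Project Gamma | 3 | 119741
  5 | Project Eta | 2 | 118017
SELECT AVG(salary) FROM employees

Execution result:
105066.80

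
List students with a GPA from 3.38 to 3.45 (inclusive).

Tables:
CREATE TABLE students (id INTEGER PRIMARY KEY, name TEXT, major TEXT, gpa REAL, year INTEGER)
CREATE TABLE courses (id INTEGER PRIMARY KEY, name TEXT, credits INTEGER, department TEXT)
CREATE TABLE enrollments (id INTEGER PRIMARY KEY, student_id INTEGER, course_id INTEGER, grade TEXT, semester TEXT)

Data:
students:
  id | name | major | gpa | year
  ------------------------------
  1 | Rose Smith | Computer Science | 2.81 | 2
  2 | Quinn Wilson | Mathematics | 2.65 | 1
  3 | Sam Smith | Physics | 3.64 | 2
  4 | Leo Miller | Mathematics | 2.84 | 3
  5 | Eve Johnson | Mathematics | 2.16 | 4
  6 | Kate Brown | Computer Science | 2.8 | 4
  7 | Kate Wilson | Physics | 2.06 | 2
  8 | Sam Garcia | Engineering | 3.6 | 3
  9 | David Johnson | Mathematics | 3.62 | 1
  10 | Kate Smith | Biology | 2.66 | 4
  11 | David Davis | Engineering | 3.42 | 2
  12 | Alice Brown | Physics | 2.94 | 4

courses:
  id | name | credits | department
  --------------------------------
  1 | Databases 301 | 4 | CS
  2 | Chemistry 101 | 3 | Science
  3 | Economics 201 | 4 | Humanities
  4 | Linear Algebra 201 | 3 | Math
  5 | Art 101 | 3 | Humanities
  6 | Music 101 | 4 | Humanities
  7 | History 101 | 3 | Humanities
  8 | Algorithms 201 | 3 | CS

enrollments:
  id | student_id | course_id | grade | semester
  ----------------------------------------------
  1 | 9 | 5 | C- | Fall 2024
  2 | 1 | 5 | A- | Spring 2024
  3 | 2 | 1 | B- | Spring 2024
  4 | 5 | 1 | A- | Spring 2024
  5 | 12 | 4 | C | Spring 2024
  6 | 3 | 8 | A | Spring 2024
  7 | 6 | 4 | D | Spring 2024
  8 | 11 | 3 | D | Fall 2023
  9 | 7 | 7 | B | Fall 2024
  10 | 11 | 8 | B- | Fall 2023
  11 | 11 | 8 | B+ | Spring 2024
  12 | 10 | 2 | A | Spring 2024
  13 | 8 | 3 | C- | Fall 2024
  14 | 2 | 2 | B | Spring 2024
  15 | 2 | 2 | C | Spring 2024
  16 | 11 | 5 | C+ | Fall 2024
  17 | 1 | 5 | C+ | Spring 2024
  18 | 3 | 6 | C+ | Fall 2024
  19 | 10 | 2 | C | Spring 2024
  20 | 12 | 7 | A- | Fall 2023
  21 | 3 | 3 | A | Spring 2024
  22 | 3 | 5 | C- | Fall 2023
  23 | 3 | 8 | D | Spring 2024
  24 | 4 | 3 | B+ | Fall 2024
SELECT name, gpa FROM students WHERE gpa BETWEEN 3.38 AND 3.45

Execution result:
name | gpa
David Davis | 3.42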